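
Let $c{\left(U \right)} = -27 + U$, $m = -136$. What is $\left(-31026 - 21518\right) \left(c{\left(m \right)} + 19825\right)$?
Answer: $-1033120128$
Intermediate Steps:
$\left(-31026 - 21518\right) \left(c{\left(m \right)} + 19825\right) = \left(-31026 - 21518\right) \left(\left(-27 - 136\right) + 19825\right) = - 52544 \left(-163 + 19825\right) = \left(-52544\right) 19662 = -1033120128$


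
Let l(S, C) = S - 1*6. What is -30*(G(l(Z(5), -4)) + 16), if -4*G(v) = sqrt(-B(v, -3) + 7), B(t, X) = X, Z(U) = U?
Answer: -480 + 15*sqrt(10)/2 ≈ -456.28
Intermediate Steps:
l(S, C) = -6 + S (l(S, C) = S - 6 = -6 + S)
G(v) = -sqrt(10)/4 (G(v) = -sqrt(-1*(-3) + 7)/4 = -sqrt(3 + 7)/4 = -sqrt(10)/4)
-30*(G(l(Z(5), -4)) + 16) = -30*(-sqrt(10)/4 + 16) = -30*(16 - sqrt(10)/4) = -480 + 15*sqrt(10)/2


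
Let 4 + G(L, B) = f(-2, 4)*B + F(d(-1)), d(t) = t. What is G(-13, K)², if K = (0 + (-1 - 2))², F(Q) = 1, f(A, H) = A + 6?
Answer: 1089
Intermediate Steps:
f(A, H) = 6 + A
K = 9 (K = (0 - 3)² = (-3)² = 9)
G(L, B) = -3 + 4*B (G(L, B) = -4 + ((6 - 2)*B + 1) = -4 + (4*B + 1) = -4 + (1 + 4*B) = -3 + 4*B)
G(-13, K)² = (-3 + 4*9)² = (-3 + 36)² = 33² = 1089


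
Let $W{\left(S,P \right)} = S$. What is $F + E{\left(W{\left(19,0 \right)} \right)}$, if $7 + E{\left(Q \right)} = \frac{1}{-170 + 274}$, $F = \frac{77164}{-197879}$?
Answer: $- \frac{151883089}{20579416} \approx -7.3803$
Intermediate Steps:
$F = - \frac{77164}{197879}$ ($F = 77164 \left(- \frac{1}{197879}\right) = - \frac{77164}{197879} \approx -0.38996$)
$E{\left(Q \right)} = - \frac{727}{104}$ ($E{\left(Q \right)} = -7 + \frac{1}{-170 + 274} = -7 + \frac{1}{104} = - \frac{727}{104}$)
$F + E{\left(W{\left(19,0 \right)} \right)} = - \frac{77164}{197879} - \frac{727}{104} = - \frac{151883089}{20579416}$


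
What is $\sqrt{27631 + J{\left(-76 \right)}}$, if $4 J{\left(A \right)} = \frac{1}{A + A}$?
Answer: $\frac{\sqrt{638386586}}{152} \approx 166.23$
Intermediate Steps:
$J{\left(A \right)} = \frac{1}{8 A}$ ($J{\left(A \right)} = \frac{1}{4 \left(A + A\right)} = \frac{1}{4 \cdot 2 A} = \frac{\frac{1}{2} \frac{1}{A}}{4} = \frac{1}{8 A}$)
$\sqrt{27631 + J{\left(-76 \right)}} = \sqrt{27631 + \frac{1}{8 \left(-76\right)}} = \sqrt{27631 + \frac{1}{8} \left(- \frac{1}{76}\right)} = \sqrt{27631 - \frac{1}{608}} = \sqrt{\frac{16799647}{608}} = \frac{\sqrt{638386586}}{152}$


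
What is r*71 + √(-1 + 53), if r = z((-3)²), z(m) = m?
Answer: 639 + 2*√13 ≈ 646.21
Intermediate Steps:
r = 9 (r = (-3)² = 9)
r*71 + √(-1 + 53) = 9*71 + √(-1 + 53) = 639 + √52 = 639 + 2*√13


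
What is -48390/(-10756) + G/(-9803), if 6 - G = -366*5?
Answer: 227309577/52720534 ≈ 4.3116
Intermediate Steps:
G = 1836 (G = 6 - (-366)*5 = 6 - 1*(-1830) = 6 + 1830 = 1836)
-48390/(-10756) + G/(-9803) = -48390/(-10756) + 1836/(-9803) = -48390*(-1/10756) + 1836*(-1/9803) = 24195/5378 - 1836/9803 = 227309577/52720534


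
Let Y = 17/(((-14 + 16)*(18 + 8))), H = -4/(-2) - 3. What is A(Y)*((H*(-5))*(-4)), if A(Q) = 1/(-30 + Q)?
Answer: 1040/1543 ≈ 0.67401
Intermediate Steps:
H = -1 (H = -4*(-½) - 3 = 2 - 3 = -1)
Y = 17/52 (Y = 17/((2*26)) = 17/52 ≈ 0.32692)
A(Y)*((H*(-5))*(-4)) = (-1*(-5)*(-4))/(-30 + 17/52) = (5*(-4))/(-1543/52) = -52/1543*(-20) = 1040/1543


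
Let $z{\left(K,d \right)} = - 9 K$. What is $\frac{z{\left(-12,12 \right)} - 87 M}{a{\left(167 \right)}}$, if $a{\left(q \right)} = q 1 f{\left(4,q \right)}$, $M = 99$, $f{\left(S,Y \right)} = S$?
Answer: $- \frac{8505}{668} \approx -12.732$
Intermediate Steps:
$a{\left(q \right)} = 4 q$ ($a{\left(q \right)} = q 1 \cdot 4 = q 4 = 4 q$)
$\frac{z{\left(-12,12 \right)} - 87 M}{a{\left(167 \right)}} = \frac{\left(-9\right) \left(-12\right) - 8613}{4 \cdot 167} = \frac{108 - 8613}{668} = \left(-8505\right) \frac{1}{668} = - \frac{8505}{668}$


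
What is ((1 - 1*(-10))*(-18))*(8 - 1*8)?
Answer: 0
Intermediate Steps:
((1 - 1*(-10))*(-18))*(8 - 1*8) = ((1 + 10)*(-18))*(8 - 8) = (11*(-18))*0 = -198*0 = 0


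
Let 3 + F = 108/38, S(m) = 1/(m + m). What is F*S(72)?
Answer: -1/912 ≈ -0.0010965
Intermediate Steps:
S(m) = 1/(2*m)
F = -3/19 (F = -3 + 108/38 = -3 + 108*(1/38) = -3 + 54/19 = -3/19 ≈ -0.15789)
F*S(72) = -3/(38*72) = -3/19*1/144 = -1/912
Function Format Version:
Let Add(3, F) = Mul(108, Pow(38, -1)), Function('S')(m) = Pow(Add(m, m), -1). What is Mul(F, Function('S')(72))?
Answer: Rational(-1, 912) ≈ -0.0010965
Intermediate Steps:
Function('S')(m) = Mul(Rational(1, 2), Pow(m, -1)) (Function('S')(m) = Pow(Mul(2, m), -1) = Mul(Rational(1, 2), Pow(m, -1)))
F = Rational(-3, 19) (F = Add(-3, Mul(108, Pow(38, -1))) = Add(-3, Mul(108, Rational(1, 38))) = Add(-3, Rational(54, 19)) = Rational(-3, 19) ≈ -0.15789)
Mul(F, Function('S')(72)) = Mul(Rational(-3, 19), Mul(Rational(1, 2), Pow(72, -1))) = Mul(Rational(-3, 19), Mul(Rational(1, 2), Rational(1, 72))) = Mul(Rational(-3, 19), Rational(1, 144)) = Rational(-1, 912)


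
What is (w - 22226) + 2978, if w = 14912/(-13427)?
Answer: -258457808/13427 ≈ -19249.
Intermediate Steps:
w = -14912/13427 (w = 14912*(-1/13427) = -14912/13427 ≈ -1.1106)
(w - 22226) + 2978 = (-14912/13427 - 22226) + 2978 = -298443414/13427 + 2978 = -258457808/13427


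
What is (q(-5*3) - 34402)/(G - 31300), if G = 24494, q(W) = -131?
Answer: 34533/6806 ≈ 5.0739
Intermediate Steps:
(q(-5*3) - 34402)/(G - 31300) = (-131 - 34402)/(24494 - 31300) = -34533/(-6806) = -34533*(-1/6806) = 34533/6806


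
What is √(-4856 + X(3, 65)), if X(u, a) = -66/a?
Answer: I*√20520890/65 ≈ 69.692*I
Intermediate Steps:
√(-4856 + X(3, 65)) = √(-4856 - 66/65) = √(-315706/65) = I*√20520890/65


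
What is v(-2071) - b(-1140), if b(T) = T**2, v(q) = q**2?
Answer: 2989441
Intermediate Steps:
v(-2071) - b(-1140) = (-2071)**2 - 1*(-1140)**2 = 4289041 - 1*1299600 = 4289041 - 1299600 = 2989441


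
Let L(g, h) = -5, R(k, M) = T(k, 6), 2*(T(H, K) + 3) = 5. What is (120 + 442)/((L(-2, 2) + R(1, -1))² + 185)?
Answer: 2248/861 ≈ 2.6109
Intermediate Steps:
T(H, K) = -½ (T(H, K) = -3 + (½)*5 = -3 + 5/2 = -½)
R(k, M) = -½
(120 + 442)/((L(-2, 2) + R(1, -1))² + 185) = (120 + 442)/((-5 - ½)² + 185) = 562/((-11/2)² + 185) = 562/(121/4 + 185) = 562/(861/4) = 562*(4/861) = 2248/861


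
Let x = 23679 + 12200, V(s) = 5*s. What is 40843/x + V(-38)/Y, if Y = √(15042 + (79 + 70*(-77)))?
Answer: 40843/35879 - 190*√9731/9731 ≈ -0.78773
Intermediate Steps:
Y = √9731 (Y = √(15042 + (79 - 5390)) = √(15042 - 5311) = √9731 ≈ 98.646)
x = 35879
40843/x + V(-38)/Y = 40843/35879 + (5*(-38))/(√9731) = 40843*(1/35879) - 190*√9731/9731 = 40843/35879 - 190*√9731/9731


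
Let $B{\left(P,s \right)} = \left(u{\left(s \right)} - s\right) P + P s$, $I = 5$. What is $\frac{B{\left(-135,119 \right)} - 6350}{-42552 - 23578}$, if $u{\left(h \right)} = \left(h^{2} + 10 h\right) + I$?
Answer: $\frac{207941}{6613} \approx 31.444$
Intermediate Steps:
$u{\left(h \right)} = 5 + h^{2} + 10 h$ ($u{\left(h \right)} = \left(h^{2} + 10 h\right) + 5 = 5 + h^{2} + 10 h$)
$B{\left(P,s \right)} = P s + P \left(5 + s^{2} + 9 s\right)$ ($B{\left(P,s \right)} = \left(\left(5 + s^{2} + 10 s\right) - s\right) P + P s = \left(5 + s^{2} + 9 s\right) P + P s = P \left(5 + s^{2} + 9 s\right) + P s = P s + P \left(5 + s^{2} + 9 s\right)$)
$\frac{B{\left(-135,119 \right)} - 6350}{-42552 - 23578} = \frac{- 135 \left(5 + 119^{2} + 10 \cdot 119\right) - 6350}{-42552 - 23578} = \frac{- 135 \left(5 + 14161 + 1190\right) - 6350}{-66130} = \left(\left(-135\right) 15356 - 6350\right) \left(- \frac{1}{66130}\right) = \left(-2073060 - 6350\right) \left(- \frac{1}{66130}\right) = \left(-2079410\right) \left(- \frac{1}{66130}\right) = \frac{207941}{6613}$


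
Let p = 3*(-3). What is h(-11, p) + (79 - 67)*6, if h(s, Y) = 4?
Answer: 76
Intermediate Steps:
p = -9
h(-11, p) + (79 - 67)*6 = 4 + (79 - 67)*6 = 4 + 12*6 = 4 + 72 = 76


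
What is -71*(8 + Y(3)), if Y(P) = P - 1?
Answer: -710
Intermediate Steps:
Y(P) = -1 + P
-71*(8 + Y(3)) = -71*(8 + (-1 + 3)) = -71*(8 + 2) = -71*10 = -710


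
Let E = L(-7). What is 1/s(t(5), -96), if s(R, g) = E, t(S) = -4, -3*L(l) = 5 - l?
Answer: -¼ ≈ -0.25000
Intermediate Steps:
L(l) = -5/3 + l/3 (L(l) = -(5 - l)/3 = -5/3 + l/3)
E = -4 (E = -5/3 + (⅓)*(-7) = -5/3 - 7/3 = -4)
s(R, g) = -4
1/s(t(5), -96) = 1/(-4) = -¼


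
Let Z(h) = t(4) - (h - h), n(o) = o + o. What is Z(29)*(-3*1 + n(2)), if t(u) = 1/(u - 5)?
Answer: -1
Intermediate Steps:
n(o) = 2*o
t(u) = 1/(-5 + u)
Z(h) = -1 (Z(h) = 1/(-5 + 4) - (h - h) = 1/(-1) - 1*0 = -1 + 0 = -1)
Z(29)*(-3*1 + n(2)) = -(-3*1 + 2*2) = -(-3 + 4) = -1*1 = -1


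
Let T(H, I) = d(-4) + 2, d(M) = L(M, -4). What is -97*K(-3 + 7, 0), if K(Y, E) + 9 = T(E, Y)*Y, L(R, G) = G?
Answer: 1649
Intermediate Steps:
d(M) = -4
T(H, I) = -2 (T(H, I) = -4 + 2 = -2)
K(Y, E) = -9 - 2*Y
-97*K(-3 + 7, 0) = -97*(-9 - 2*(-3 + 7)) = -97*(-9 - 2*4) = -97*(-9 - 8) = -97*(-17) = 1649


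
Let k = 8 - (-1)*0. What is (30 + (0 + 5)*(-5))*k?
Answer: 40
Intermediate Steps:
k = 8 (k = 8 - 1*0 = 8 + 0 = 8)
(30 + (0 + 5)*(-5))*k = (30 + (0 + 5)*(-5))*8 = (30 + 5*(-5))*8 = (30 - 25)*8 = 5*8 = 40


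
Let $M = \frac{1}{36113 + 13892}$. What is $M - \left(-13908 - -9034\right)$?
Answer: $\frac{243724371}{50005} \approx 4874.0$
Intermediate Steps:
$M = \frac{1}{50005} \approx 1.9998 \cdot 10^{-5}$
$M - \left(-13908 - -9034\right) = \frac{1}{50005} - \left(-13908 - -9034\right) = \frac{1}{50005} - \left(-13908 + 9034\right) = \frac{1}{50005} - -4874 = \frac{1}{50005} + 4874 = \frac{243724371}{50005}$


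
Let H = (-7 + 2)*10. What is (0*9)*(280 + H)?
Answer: 0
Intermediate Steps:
H = -50 (H = -5*10 = -50)
(0*9)*(280 + H) = (0*9)*(280 - 50) = 0*230 = 0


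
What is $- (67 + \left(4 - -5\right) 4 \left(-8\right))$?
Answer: $221$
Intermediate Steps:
$- (67 + \left(4 - -5\right) 4 \left(-8\right)) = - (67 + \left(4 + 5\right) 4 \left(-8\right)) = - (67 + 9 \cdot 4 \left(-8\right)) = - (67 + 36 \left(-8\right)) = - (67 - 288) = \left(-1\right) \left(-221\right) = 221$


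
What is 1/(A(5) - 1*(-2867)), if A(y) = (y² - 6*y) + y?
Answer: 1/2867 ≈ 0.00034880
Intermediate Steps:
A(y) = y² - 5*y
1/(A(5) - 1*(-2867)) = 1/(5*(-5 + 5) - 1*(-2867)) = 1/(5*0 + 2867) = 1/(0 + 2867) = 1/2867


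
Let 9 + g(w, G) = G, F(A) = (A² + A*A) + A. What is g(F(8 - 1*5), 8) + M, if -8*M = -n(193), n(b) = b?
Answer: 185/8 ≈ 23.125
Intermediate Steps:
F(A) = A + 2*A² (F(A) = (A² + A²) + A = 2*A² + A = A + 2*A²)
g(w, G) = -9 + G
M = 193/8 (M = -(-1)*193/8 = -⅛*(-193) = 193/8 ≈ 24.125)
g(F(8 - 1*5), 8) + M = (-9 + 8) + 193/8 = -1 + 193/8 = 185/8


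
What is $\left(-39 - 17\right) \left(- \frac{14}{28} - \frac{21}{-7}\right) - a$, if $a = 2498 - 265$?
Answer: $-2373$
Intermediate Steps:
$a = 2233$ ($a = 2498 - 265 = 2233$)
$\left(-39 - 17\right) \left(- \frac{14}{28} - \frac{21}{-7}\right) - a = \left(-39 - 17\right) \left(- \frac{14}{28} - \frac{21}{-7}\right) - 2233 = \left(-39 - 17\right) \left(\left(-14\right) \frac{1}{28} - -3\right) - 2233 = - 56 \left(- \frac{1}{2} + 3\right) - 2233 = \left(-56\right) \frac{5}{2} - 2233 = -140 - 2233 = -2373$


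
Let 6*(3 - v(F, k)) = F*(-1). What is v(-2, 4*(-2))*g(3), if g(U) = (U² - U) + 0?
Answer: 16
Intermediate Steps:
v(F, k) = 3 + F/6 (v(F, k) = 3 - F*(-1)/6 = 3 - (-1)*F/6 = 3 + F/6)
g(U) = U² - U
v(-2, 4*(-2))*g(3) = (3 + (⅙)*(-2))*(3*(-1 + 3)) = (3 - ⅓)*(3*2) = (8/3)*6 = 16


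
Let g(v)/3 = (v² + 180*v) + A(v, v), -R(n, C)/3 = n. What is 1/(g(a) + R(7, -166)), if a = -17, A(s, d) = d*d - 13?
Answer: -1/7506 ≈ -0.00013323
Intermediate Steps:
A(s, d) = -13 + d² (A(s, d) = d² - 13 = -13 + d²)
R(n, C) = -3*n
g(v) = -39 + 6*v² + 540*v (g(v) = 3*((v² + 180*v) + (-13 + v²)) = 3*(-13 + 2*v² + 180*v) = -39 + 6*v² + 540*v)
1/(g(a) + R(7, -166)) = 1/((-39 + 6*(-17)² + 540*(-17)) - 3*7) = 1/((-39 + 6*289 - 9180) - 21) = 1/((-39 + 1734 - 9180) - 21) = 1/(-7485 - 21) = 1/(-7506) = -1/7506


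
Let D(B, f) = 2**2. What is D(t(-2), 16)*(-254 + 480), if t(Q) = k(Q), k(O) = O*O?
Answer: 904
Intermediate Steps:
k(O) = O**2
t(Q) = Q**2
D(B, f) = 4
D(t(-2), 16)*(-254 + 480) = 4*(-254 + 480) = 4*226 = 904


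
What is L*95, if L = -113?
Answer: -10735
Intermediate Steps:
L*95 = -113*95 = -10735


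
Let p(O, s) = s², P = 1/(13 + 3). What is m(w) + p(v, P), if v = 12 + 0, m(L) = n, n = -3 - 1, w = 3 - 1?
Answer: -1023/256 ≈ -3.9961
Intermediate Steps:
w = 2
P = 1/16 ≈ 0.062500
n = -4
m(L) = -4
v = 12
m(w) + p(v, P) = -4 + (1/16)² = -4 + 1/256 = -1023/256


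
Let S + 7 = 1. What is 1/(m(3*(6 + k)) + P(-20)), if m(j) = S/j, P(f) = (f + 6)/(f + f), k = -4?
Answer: -20/13 ≈ -1.5385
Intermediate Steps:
S = -6 (S = -7 + 1 = -6)
P(f) = (6 + f)/(2*f) (P(f) = (6 + f)/((2*f)) = (6 + f)*(1/(2*f)) = (6 + f)/(2*f))
m(j) = -6/j
1/(m(3*(6 + k)) + P(-20)) = 1/(-6*1/(3*(6 - 4)) + (1/2)*(6 - 20)/(-20)) = 1/(-6/(3*2) + (1/2)*(-1/20)*(-14)) = 1/(-6/6 + 7/20) = 1/(-6*1/6 + 7/20) = 1/(-1 + 7/20) = 1/(-13/20) = -20/13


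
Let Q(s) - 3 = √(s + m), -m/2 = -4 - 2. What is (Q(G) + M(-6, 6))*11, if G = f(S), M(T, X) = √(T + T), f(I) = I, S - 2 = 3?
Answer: 33 + 11*√17 + 22*I*√3 ≈ 78.354 + 38.105*I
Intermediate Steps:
S = 5 (S = 2 + 3 = 5)
m = 12 (m = -2*(-4 - 2) = -2*(-6) = 12)
M(T, X) = √2*√T (M(T, X) = √(2*T) = √2*√T)
G = 5
Q(s) = 3 + √(12 + s) (Q(s) = 3 + √(s + 12) = 3 + √(12 + s))
(Q(G) + M(-6, 6))*11 = ((3 + √(12 + 5)) + √2*√(-6))*11 = ((3 + √17) + √2*(I*√6))*11 = ((3 + √17) + 2*I*√3)*11 = (3 + √17 + 2*I*√3)*11 = 33 + 11*√17 + 22*I*√3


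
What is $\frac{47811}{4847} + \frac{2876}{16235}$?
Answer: $\frac{790151557}{78691045} \approx 10.041$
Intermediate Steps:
$\frac{47811}{4847} + \frac{2876}{16235} = \frac{790151557}{78691045}$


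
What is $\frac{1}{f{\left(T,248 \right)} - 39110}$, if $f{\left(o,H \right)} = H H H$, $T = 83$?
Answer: $\frac{1}{15213882} \approx 6.5729 \cdot 10^{-8}$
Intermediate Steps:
$f{\left(o,H \right)} = H^{3}$ ($f{\left(o,H \right)} = H^{2} H = H^{3}$)
$\frac{1}{f{\left(T,248 \right)} - 39110} = \frac{1}{248^{3} - 39110} = \frac{1}{15252992 - 39110} = \frac{1}{15213882}$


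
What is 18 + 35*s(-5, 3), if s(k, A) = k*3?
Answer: -507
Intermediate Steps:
s(k, A) = 3*k
18 + 35*s(-5, 3) = 18 + 35*(3*(-5)) = 18 + 35*(-15) = 18 - 525 = -507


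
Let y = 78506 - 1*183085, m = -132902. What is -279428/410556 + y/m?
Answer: 1449748967/13640928378 ≈ 0.10628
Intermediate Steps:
y = -104579 (y = 78506 - 183085 = -104579)
-279428/410556 + y/m = -279428/410556 - 104579/(-132902) = -279428*1/410556 - 104579*(-1/132902) = -69857/102639 + 104579/132902 = 1449748967/13640928378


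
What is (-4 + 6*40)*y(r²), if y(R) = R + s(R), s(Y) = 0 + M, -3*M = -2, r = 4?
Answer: 11800/3 ≈ 3933.3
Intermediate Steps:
M = ⅔ (M = -⅓*(-2) = ⅔ ≈ 0.66667)
s(Y) = ⅔ (s(Y) = 0 + ⅔ = ⅔)
y(R) = ⅔ + R (y(R) = R + ⅔ = ⅔ + R)
(-4 + 6*40)*y(r²) = (-4 + 6*40)*(⅔ + 4²) = (-4 + 240)*(⅔ + 16) = 236*(50/3) = 11800/3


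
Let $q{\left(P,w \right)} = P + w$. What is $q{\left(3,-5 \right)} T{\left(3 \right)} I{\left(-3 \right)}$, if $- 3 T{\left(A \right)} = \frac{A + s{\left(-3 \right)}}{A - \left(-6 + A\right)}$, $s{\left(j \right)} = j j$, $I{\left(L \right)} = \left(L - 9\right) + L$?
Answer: $-20$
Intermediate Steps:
$I{\left(L \right)} = -9 + 2 L$ ($I{\left(L \right)} = \left(-9 + L\right) + L = -9 + 2 L$)
$s{\left(j \right)} = j^{2}$
$T{\left(A \right)} = - \frac{1}{2} - \frac{A}{18}$ ($T{\left(A \right)} = - \frac{\left(A + \left(-3\right)^{2}\right) \frac{1}{A - \left(-6 + A\right)}}{3} = - \frac{\left(A + 9\right) \frac{1}{6}}{3} = - \frac{\left(9 + A\right) \frac{1}{6}}{3} = - \frac{\frac{3}{2} + \frac{A}{6}}{3} = - \frac{1}{2} - \frac{A}{18}$)
$q{\left(3,-5 \right)} T{\left(3 \right)} I{\left(-3 \right)} = \left(3 - 5\right) \left(- \frac{1}{2} - \frac{1}{6}\right) \left(-9 + 2 \left(-3\right)\right) = - 2 \left(- \frac{1}{2} - \frac{1}{6}\right) \left(-9 - 6\right) = \left(-2\right) \left(- \frac{2}{3}\right) \left(-15\right) = \frac{4}{3} \left(-15\right) = -20$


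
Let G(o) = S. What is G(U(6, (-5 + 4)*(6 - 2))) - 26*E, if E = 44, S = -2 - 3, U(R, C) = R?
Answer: -1149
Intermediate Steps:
S = -5
G(o) = -5
G(U(6, (-5 + 4)*(6 - 2))) - 26*E = -5 - 26*44 = -5 - 1144 = -1149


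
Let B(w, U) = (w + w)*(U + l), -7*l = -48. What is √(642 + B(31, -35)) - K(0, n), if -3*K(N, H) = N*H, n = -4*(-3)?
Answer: 2*I*√13510/7 ≈ 33.209*I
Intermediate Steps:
l = 48/7 (l = -⅐*(-48) = 48/7 ≈ 6.8571)
B(w, U) = 2*w*(48/7 + U) (B(w, U) = (w + w)*(U + 48/7) = (2*w)*(48/7 + U) = 2*w*(48/7 + U))
n = 12 (n = -1*4*(-3) = -4*(-3) = 12)
K(N, H) = -H*N/3 (K(N, H) = -N*H/3 = -H*N/3)
√(642 + B(31, -35)) - K(0, n) = √(642 + (2/7)*31*(48 + 7*(-35))) - (-1)*12*0/3 = √(642 + (2/7)*31*(48 - 245)) - 1*0 = √(642 + (2/7)*31*(-197)) + 0 = √(642 - 12214/7) + 0 = √(-7720/7) + 0 = 2*I*√13510/7 + 0 = 2*I*√13510/7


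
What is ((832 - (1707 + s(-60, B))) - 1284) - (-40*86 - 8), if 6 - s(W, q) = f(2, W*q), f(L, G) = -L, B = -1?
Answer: 1281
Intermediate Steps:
s(W, q) = 8 (s(W, q) = 6 - (-1)*2 = 6 - 1*(-2) = 6 + 2 = 8)
((832 - (1707 + s(-60, B))) - 1284) - (-40*86 - 8) = ((832 - (1707 + 8)) - 1284) - (-40*86 - 8) = ((832 - 1*1715) - 1284) - (-3440 - 8) = ((832 - 1715) - 1284) - 1*(-3448) = (-883 - 1284) + 3448 = -2167 + 3448 = 1281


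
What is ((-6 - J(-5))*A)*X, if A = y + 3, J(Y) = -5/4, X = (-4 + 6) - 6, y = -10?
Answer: -133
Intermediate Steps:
X = -4 (X = 2 - 6 = -4)
J(Y) = -5/4 (J(Y) = -5*1/4 = -5/4)
A = -7 (A = -10 + 3 = -7)
((-6 - J(-5))*A)*X = ((-6 - 1*(-5/4))*(-7))*(-4) = ((-6 + 5/4)*(-7))*(-4) = -19/4*(-7)*(-4) = (133/4)*(-4) = -133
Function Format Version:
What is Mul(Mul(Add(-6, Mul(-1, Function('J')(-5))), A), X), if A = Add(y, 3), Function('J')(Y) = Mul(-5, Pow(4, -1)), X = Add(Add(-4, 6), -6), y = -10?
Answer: -133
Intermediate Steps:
X = -4 (X = Add(2, -6) = -4)
Function('J')(Y) = Rational(-5, 4) (Function('J')(Y) = Mul(-5, Rational(1, 4)) = Rational(-5, 4))
A = -7 (A = Add(-10, 3) = -7)
Mul(Mul(Add(-6, Mul(-1, Function('J')(-5))), A), X) = Mul(Mul(Add(-6, Mul(-1, Rational(-5, 4))), -7), -4) = Mul(Mul(Add(-6, Rational(5, 4)), -7), -4) = Mul(Mul(Rational(-19, 4), -7), -4) = Mul(Rational(133, 4), -4) = -133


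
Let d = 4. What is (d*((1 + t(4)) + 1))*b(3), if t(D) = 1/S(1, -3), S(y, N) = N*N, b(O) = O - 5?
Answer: -152/9 ≈ -16.889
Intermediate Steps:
b(O) = -5 + O
S(y, N) = N²
t(D) = ⅑ (t(D) = 1/((-3)²) = 1/9 = ⅑)
(d*((1 + t(4)) + 1))*b(3) = (4*((1 + ⅑) + 1))*(-5 + 3) = (4*(10/9 + 1))*(-2) = (4*(19/9))*(-2) = (76/9)*(-2) = -152/9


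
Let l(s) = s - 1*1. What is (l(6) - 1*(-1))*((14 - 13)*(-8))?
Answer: -48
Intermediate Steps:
l(s) = -1 + s (l(s) = s - 1 = -1 + s)
(l(6) - 1*(-1))*((14 - 13)*(-8)) = ((-1 + 6) - 1*(-1))*((14 - 13)*(-8)) = (5 + 1)*(1*(-8)) = 6*(-8) = -48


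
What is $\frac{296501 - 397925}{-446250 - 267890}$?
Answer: $\frac{25356}{178535} \approx 0.14202$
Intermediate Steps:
$\frac{296501 - 397925}{-446250 - 267890} = - \frac{101424}{-714140} = \left(-101424\right) \left(- \frac{1}{714140}\right) = \frac{25356}{178535}$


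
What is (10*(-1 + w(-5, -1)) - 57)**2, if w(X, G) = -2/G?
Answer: 2209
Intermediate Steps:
(10*(-1 + w(-5, -1)) - 57)**2 = (10*(-1 - 2/(-1)) - 57)**2 = (10*(-1 - 2*(-1)) - 57)**2 = (10*(-1 + 2) - 57)**2 = (10*1 - 57)**2 = (10 - 57)**2 = (-47)**2 = 2209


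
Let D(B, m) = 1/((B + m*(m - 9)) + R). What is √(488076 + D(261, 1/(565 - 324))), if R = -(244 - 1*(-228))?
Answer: √73328731876572342177/12257259 ≈ 698.62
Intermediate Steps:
R = -472 (R = -(244 + 228) = -1*472 = -472)
D(B, m) = 1/(-472 + B + m*(-9 + m)) (D(B, m) = 1/((B + m*(m - 9)) - 472) = 1/((B + m*(-9 + m)) - 472) = 1/(-472 + B + m*(-9 + m)))
√(488076 + D(261, 1/(565 - 324))) = √(488076 + 1/(-472 + 261 + (1/(565 - 324))² - 9/(565 - 324))) = √(488076 + 1/(-472 + 261 + (1/241)² - 9/241)) = √(488076 + 1/(-472 + 261 + (1/241)² - 9*1/241)) = √(488076 + 1/(-472 + 261 + 1/58081 - 9/241)) = √(488076 + 1/(-12257259/58081)) = √(488076 - 58081/12257259) = √(5982473885603/12257259) = √73328731876572342177/12257259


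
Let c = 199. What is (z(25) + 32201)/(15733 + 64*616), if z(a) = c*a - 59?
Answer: 37117/55157 ≈ 0.67293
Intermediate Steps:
z(a) = -59 + 199*a (z(a) = 199*a - 59 = -59 + 199*a)
(z(25) + 32201)/(15733 + 64*616) = ((-59 + 199*25) + 32201)/(15733 + 64*616) = ((-59 + 4975) + 32201)/(15733 + 39424) = (4916 + 32201)/55157 = 37117*(1/55157) = 37117/55157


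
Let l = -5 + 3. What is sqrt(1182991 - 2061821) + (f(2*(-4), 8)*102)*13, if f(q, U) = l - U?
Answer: -13260 + I*sqrt(878830) ≈ -13260.0 + 937.46*I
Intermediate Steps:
l = -2
f(q, U) = -2 - U
sqrt(1182991 - 2061821) + (f(2*(-4), 8)*102)*13 = sqrt(1182991 - 2061821) + ((-2 - 1*8)*102)*13 = sqrt(-878830) + ((-2 - 8)*102)*13 = I*sqrt(878830) - 10*102*13 = I*sqrt(878830) - 1020*13 = I*sqrt(878830) - 13260 = -13260 + I*sqrt(878830)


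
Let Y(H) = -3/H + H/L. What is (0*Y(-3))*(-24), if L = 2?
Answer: 0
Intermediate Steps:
Y(H) = H/2 - 3/H (Y(H) = -3/H + H/2 = H/2 - 3/H)
(0*Y(-3))*(-24) = (0*((1/2)*(-3) - 3/(-3)))*(-24) = (0*(-3/2 - 3*(-1/3)))*(-24) = (0*(-3/2 + 1))*(-24) = (0*(-1/2))*(-24) = 0*(-24) = 0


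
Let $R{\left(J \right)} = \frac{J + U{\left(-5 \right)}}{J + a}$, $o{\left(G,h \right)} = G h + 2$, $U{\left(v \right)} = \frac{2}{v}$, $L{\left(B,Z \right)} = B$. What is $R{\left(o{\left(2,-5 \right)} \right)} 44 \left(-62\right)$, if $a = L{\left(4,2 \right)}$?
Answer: $- \frac{28644}{5} \approx -5728.8$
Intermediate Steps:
$a = 4$
$o{\left(G,h \right)} = 2 + G h$
$R{\left(J \right)} = \frac{- \frac{2}{5} + J}{4 + J}$ ($R{\left(J \right)} = \frac{J + \frac{2}{-5}}{J + 4} = \frac{J + 2 \left(- \frac{1}{5}\right)}{4 + J} = \frac{J - \frac{2}{5}}{4 + J} = \frac{- \frac{2}{5} + J}{4 + J}$)
$R{\left(o{\left(2,-5 \right)} \right)} 44 \left(-62\right) = \frac{- \frac{2}{5} + \left(2 + 2 \left(-5\right)\right)}{4 + \left(2 + 2 \left(-5\right)\right)} 44 \left(-62\right) = \frac{- \frac{2}{5} + \left(2 - 10\right)}{4 + \left(2 - 10\right)} 44 \left(-62\right) = \frac{- \frac{2}{5} - 8}{4 - 8} \cdot 44 \left(-62\right) = \frac{1}{-4} \left(- \frac{42}{5}\right) 44 \left(-62\right) = \left(- \frac{1}{4}\right) \left(- \frac{42}{5}\right) 44 \left(-62\right) = \frac{21}{10} \cdot 44 \left(-62\right) = \frac{462}{5} \left(-62\right) = - \frac{28644}{5}$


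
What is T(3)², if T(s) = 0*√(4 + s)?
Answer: 0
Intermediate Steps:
T(s) = 0
T(3)² = 0² = 0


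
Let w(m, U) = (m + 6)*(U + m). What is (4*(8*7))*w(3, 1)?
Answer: 8064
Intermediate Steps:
w(m, U) = (6 + m)*(U + m)
(4*(8*7))*w(3, 1) = (4*(8*7))*(3² + 6*1 + 6*3 + 1*3) = (4*56)*(9 + 6 + 18 + 3) = 224*36 = 8064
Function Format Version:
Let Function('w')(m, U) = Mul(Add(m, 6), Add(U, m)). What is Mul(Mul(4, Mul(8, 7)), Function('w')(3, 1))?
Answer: 8064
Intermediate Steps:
Function('w')(m, U) = Mul(Add(6, m), Add(U, m))
Mul(Mul(4, Mul(8, 7)), Function('w')(3, 1)) = Mul(Mul(4, Mul(8, 7)), Add(Pow(3, 2), Mul(6, 1), Mul(6, 3), Mul(1, 3))) = Mul(Mul(4, 56), Add(9, 6, 18, 3)) = Mul(224, 36) = 8064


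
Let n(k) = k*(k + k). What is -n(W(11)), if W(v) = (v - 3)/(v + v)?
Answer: -32/121 ≈ -0.26446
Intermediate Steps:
W(v) = (-3 + v)/(2*v) (W(v) = (-3 + v)/((2*v)) = (-3 + v)*(1/(2*v)) = (-3 + v)/(2*v))
n(k) = 2*k**2 (n(k) = k*(2*k) = 2*k**2)
-n(W(11)) = -2*((1/2)*(-3 + 11)/11)**2 = -2*((1/2)*(1/11)*8)**2 = -2*(4/11)**2 = -2*16/121 = -1*32/121 = -32/121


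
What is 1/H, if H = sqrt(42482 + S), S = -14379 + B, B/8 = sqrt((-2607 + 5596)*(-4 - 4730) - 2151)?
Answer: 1/sqrt(28103 + 648*I*sqrt(2157)) ≈ 0.00452 - 0.0019635*I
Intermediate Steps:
B = 648*I*sqrt(2157) (B = 8*sqrt((-2607 + 5596)*(-4 - 4730) - 2151) = 8*sqrt(2989*(-4734) - 2151) = 8*sqrt(-14149926 - 2151) = 8*sqrt(-14152077) = 8*(81*I*sqrt(2157)) = 648*I*sqrt(2157) ≈ 30095.0*I)
S = -14379 + 648*I*sqrt(2157) ≈ -14379.0 + 30095.0*I
H = sqrt(28103 + 648*I*sqrt(2157)) (H = sqrt(42482 + (-14379 + 648*I*sqrt(2157))) = sqrt(28103 + 648*I*sqrt(2157)) ≈ 186.12 + 80.85*I)
1/H = 1/(sqrt(28103 + 648*I*sqrt(2157))) = 1/sqrt(28103 + 648*I*sqrt(2157))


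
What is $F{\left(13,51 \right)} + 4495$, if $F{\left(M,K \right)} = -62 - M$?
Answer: $4420$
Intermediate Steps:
$F{\left(13,51 \right)} + 4495 = \left(-62 - 13\right) + 4495 = -75 + 4495 = 4420$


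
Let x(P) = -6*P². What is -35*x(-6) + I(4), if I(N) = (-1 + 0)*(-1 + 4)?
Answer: 7557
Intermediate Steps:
I(N) = -3 (I(N) = -1*3 = -3)
-35*x(-6) + I(4) = -(-210)*(-6)² - 3 = -(-210)*36 - 3 = -35*(-216) - 3 = 7560 - 3 = 7557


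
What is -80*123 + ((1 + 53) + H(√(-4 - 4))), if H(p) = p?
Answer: -9786 + 2*I*√2 ≈ -9786.0 + 2.8284*I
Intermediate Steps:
-80*123 + ((1 + 53) + H(√(-4 - 4))) = -80*123 + ((1 + 53) + √(-4 - 4)) = -9840 + (54 + √(-8)) = -9840 + (54 + 2*I*√2) = -9786 + 2*I*√2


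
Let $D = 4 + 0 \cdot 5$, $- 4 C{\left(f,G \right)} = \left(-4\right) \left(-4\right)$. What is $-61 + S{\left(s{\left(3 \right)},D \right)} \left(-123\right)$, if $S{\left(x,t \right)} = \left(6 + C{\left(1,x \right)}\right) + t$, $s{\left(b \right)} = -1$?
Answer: $-799$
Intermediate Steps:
$C{\left(f,G \right)} = -4$ ($C{\left(f,G \right)} = - \frac{\left(-4\right) \left(-4\right)}{4} = \left(- \frac{1}{4}\right) 16 = -4$)
$D = 4$ ($D = 4 + 0 = 4$)
$S{\left(x,t \right)} = 2 + t$ ($S{\left(x,t \right)} = \left(6 - 4\right) + t = 2 + t$)
$-61 + S{\left(s{\left(3 \right)},D \right)} \left(-123\right) = -61 + \left(2 + 4\right) \left(-123\right) = -61 + 6 \left(-123\right) = -61 - 738 = -799$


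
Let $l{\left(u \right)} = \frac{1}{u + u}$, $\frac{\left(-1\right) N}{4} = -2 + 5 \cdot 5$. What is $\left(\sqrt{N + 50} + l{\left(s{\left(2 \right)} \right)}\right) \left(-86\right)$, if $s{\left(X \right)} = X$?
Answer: $- \frac{43}{2} - 86 i \sqrt{42} \approx -21.5 - 557.34 i$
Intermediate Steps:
$N = -92$ ($N = - 4 \left(-2 + 5 \cdot 5\right) = - 4 \left(-2 + 25\right) = \left(-4\right) 23 = -92$)
$l{\left(u \right)} = \frac{1}{2 u}$
$\left(\sqrt{N + 50} + l{\left(s{\left(2 \right)} \right)}\right) \left(-86\right) = \left(\sqrt{-92 + 50} + \frac{1}{2 \cdot 2}\right) \left(-86\right) = \left(\sqrt{-42} + \frac{1}{2} \cdot \frac{1}{2}\right) \left(-86\right) = \left(i \sqrt{42} + \frac{1}{4}\right) \left(-86\right) = \left(\frac{1}{4} + i \sqrt{42}\right) \left(-86\right) = - \frac{43}{2} - 86 i \sqrt{42}$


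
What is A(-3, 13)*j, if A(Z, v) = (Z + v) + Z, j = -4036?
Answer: -28252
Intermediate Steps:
A(Z, v) = v + 2*Z
A(-3, 13)*j = (13 + 2*(-3))*(-4036) = (13 - 6)*(-4036) = 7*(-4036) = -28252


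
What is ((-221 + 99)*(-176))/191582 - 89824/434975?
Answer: -3934439184/41666690225 ≈ -0.094427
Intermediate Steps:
((-221 + 99)*(-176))/191582 - 89824/434975 = -122*(-176)*(1/191582) - 89824*1/434975 = 21472*(1/191582) - 89824/434975 = 10736/95791 - 89824/434975 = -3934439184/41666690225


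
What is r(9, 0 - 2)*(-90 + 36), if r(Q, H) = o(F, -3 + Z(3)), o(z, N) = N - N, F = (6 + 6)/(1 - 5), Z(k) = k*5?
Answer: 0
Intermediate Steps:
Z(k) = 5*k
F = -3 (F = 12/(-4) = 12*(-1/4) = -3)
o(z, N) = 0
r(Q, H) = 0
r(9, 0 - 2)*(-90 + 36) = 0*(-90 + 36) = 0*(-54) = 0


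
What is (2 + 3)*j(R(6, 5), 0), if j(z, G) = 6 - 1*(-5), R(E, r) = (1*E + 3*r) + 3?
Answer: 55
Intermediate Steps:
R(E, r) = 3 + E + 3*r (R(E, r) = (E + 3*r) + 3 = 3 + E + 3*r)
j(z, G) = 11 (j(z, G) = 6 + 5 = 11)
(2 + 3)*j(R(6, 5), 0) = (2 + 3)*11 = 5*11 = 55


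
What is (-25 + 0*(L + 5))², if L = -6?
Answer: 625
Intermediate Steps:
(-25 + 0*(L + 5))² = (-25 + 0*(-6 + 5))² = (-25 + 0*(-1))² = (-25 + 0)² = (-25)² = 625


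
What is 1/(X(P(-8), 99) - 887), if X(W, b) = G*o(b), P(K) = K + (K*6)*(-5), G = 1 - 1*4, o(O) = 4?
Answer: -1/899 ≈ -0.0011123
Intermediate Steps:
G = -3 (G = 1 - 4 = -3)
P(K) = -29*K (P(K) = K + (6*K)*(-5) = K - 30*K = -29*K)
X(W, b) = -12 (X(W, b) = -3*4 = -12)
1/(X(P(-8), 99) - 887) = 1/(-12 - 887) = 1/(-899) = -1/899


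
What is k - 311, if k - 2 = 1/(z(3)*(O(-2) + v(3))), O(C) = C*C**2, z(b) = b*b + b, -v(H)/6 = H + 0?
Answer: -96409/312 ≈ -309.00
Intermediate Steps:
v(H) = -6*H (v(H) = -6*(H + 0) = -6*H)
z(b) = b + b**2 (z(b) = b**2 + b = b + b**2)
O(C) = C**3
k = 623/312 (k = 2 + 1/((3*(1 + 3))*((-2)**3 - 6*3)) = 2 + 1/((3*4)*(-8 - 18)) = 2 + 1/(12*(-26)) = 2 + 1/(-312) = 2 - 1/312 = 623/312 ≈ 1.9968)
k - 311 = 623/312 - 311 = -96409/312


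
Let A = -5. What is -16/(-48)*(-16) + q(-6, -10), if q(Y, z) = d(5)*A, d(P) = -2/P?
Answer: -10/3 ≈ -3.3333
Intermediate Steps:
q(Y, z) = 2 (q(Y, z) = -2/5*(-5) = -2*⅕*(-5) = -⅖*(-5) = 2)
-16/(-48)*(-16) + q(-6, -10) = -16/(-48)*(-16) + 2 = -16*(-1/48)*(-16) + 2 = (⅓)*(-16) + 2 = -16/3 + 2 = -10/3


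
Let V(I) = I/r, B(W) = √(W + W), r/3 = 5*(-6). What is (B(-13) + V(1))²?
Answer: (1 - 90*I*√26)²/8100 ≈ -26.0 - 0.11331*I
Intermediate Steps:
r = -90 (r = 3*(5*(-6)) = 3*(-30) = -90)
B(W) = √2*√W (B(W) = √(2*W) = √2*√W)
V(I) = -I/90 (V(I) = I/(-90) = I*(-1/90) = -I/90)
(B(-13) + V(1))² = (√2*√(-13) - 1/90*1)² = (√2*(I*√13) - 1/90)² = (I*√26 - 1/90)² = (-1/90 + I*√26)²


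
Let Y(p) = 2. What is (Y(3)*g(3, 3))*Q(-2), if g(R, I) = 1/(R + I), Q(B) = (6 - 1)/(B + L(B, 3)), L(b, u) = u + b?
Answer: -5/3 ≈ -1.6667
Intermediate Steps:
L(b, u) = b + u
Q(B) = 5/(3 + 2*B) (Q(B) = (6 - 1)/(B + (B + 3)) = 5/(B + (3 + B)) = 5/(3 + 2*B))
g(R, I) = 1/(I + R)
(Y(3)*g(3, 3))*Q(-2) = (2/(3 + 3))*(5/(3 + 2*(-2))) = (2/6)*(5/(3 - 4)) = (2*(⅙))*(5/(-1)) = (5*(-1))/3 = (⅓)*(-5) = -5/3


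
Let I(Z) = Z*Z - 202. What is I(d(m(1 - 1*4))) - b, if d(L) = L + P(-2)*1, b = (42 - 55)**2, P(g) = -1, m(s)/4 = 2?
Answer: -322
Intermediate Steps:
m(s) = 8 (m(s) = 4*2 = 8)
b = 169 (b = (-13)**2 = 169)
d(L) = -1 + L (d(L) = L - 1*1 = L - 1 = -1 + L)
I(Z) = -202 + Z**2 (I(Z) = Z**2 - 202 = -202 + Z**2)
I(d(m(1 - 1*4))) - b = (-202 + (-1 + 8)**2) - 1*169 = (-202 + 7**2) - 169 = (-202 + 49) - 169 = -153 - 169 = -322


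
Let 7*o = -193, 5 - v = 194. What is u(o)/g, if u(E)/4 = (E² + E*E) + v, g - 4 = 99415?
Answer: 260948/4871531 ≈ 0.053566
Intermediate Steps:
g = 99419 (g = 4 + 99415 = 99419)
v = -189 (v = 5 - 1*194 = 5 - 194 = -189)
o = -193/7 (o = (⅐)*(-193) = -193/7 ≈ -27.571)
u(E) = -756 + 8*E² (u(E) = 4*((E² + E*E) - 189) = 4*((E² + E²) - 189) = 4*(2*E² - 189) = 4*(-189 + 2*E²) = -756 + 8*E²)
u(o)/g = (-756 + 8*(-193/7)²)/99419 = (-756 + 8*(37249/49))*(1/99419) = (-756 + 297992/49)*(1/99419) = (260948/49)*(1/99419) = 260948/4871531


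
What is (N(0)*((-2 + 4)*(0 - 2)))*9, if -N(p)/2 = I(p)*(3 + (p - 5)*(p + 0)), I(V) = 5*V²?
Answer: 0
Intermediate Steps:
N(p) = -10*p²*(3 + p*(-5 + p)) (N(p) = -2*5*p²*(3 + (p - 5)*(p + 0)) = -2*5*p²*(3 + (-5 + p)*p) = -2*5*p²*(3 + p*(-5 + p)) = -10*p²*(3 + p*(-5 + p)))
(N(0)*((-2 + 4)*(0 - 2)))*9 = ((10*0²*(-3 - 1*0² + 5*0))*((-2 + 4)*(0 - 2)))*9 = ((10*0*(-3 - 1*0 + 0))*(2*(-2)))*9 = ((10*0*(-3 + 0 + 0))*(-4))*9 = ((10*0*(-3))*(-4))*9 = (0*(-4))*9 = 0*9 = 0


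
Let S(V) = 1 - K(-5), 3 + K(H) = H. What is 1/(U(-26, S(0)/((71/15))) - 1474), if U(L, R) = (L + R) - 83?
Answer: -71/112258 ≈ -0.00063247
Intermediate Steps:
K(H) = -3 + H
S(V) = 9 (S(V) = 1 - (-3 - 5) = 1 - 1*(-8) = 1 + 8 = 9)
U(L, R) = -83 + L + R
1/(U(-26, S(0)/((71/15))) - 1474) = 1/((-83 - 26 + 9/((71/15))) - 1474) = 1/((-83 - 26 + 9/((71*(1/15)))) - 1474) = 1/((-83 - 26 + 9/(71/15)) - 1474) = 1/((-83 - 26 + 9*(15/71)) - 1474) = 1/((-83 - 26 + 135/71) - 1474) = 1/(-7604/71 - 1474) = 1/(-112258/71) = -71/112258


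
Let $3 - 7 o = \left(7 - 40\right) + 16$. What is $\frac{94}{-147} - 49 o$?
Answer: $- \frac{20674}{147} \approx -140.64$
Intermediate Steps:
$o = \frac{20}{7}$ ($o = \frac{3}{7} - \frac{\left(7 - 40\right) + 16}{7} = \frac{3}{7} - \frac{-33 + 16}{7} = \frac{3}{7} - - \frac{17}{7} = \frac{3}{7} + \frac{17}{7} = \frac{20}{7} \approx 2.8571$)
$\frac{94}{-147} - 49 o = \frac{94}{-147} - 140 = 94 \left(- \frac{1}{147}\right) - 140 = - \frac{94}{147} - 140 = - \frac{20674}{147}$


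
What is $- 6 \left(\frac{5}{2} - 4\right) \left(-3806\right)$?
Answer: $-34254$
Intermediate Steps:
$- 6 \left(\frac{5}{2} - 4\right) \left(-3806\right) = \left(-6\right) \left(- \frac{3}{2}\right) \left(-3806\right) = 9 \left(-3806\right) = -34254$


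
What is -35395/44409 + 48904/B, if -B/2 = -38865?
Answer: -96579269/575318595 ≈ -0.16787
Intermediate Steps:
B = 77730 (B = -2*(-38865) = 77730)
-35395/44409 + 48904/B = -35395/44409 + 48904/77730 = -35395*1/44409 + 48904*(1/77730) = -35395/44409 + 24452/38865 = -96579269/575318595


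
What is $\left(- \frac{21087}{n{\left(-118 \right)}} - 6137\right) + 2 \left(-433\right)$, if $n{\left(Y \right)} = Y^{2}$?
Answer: $- \frac{97530859}{13924} \approx -7004.5$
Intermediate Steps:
$\left(- \frac{21087}{n{\left(-118 \right)}} - 6137\right) + 2 \left(-433\right) = \left(- \frac{21087}{\left(-118\right)^{2}} - 6137\right) + 2 \left(-433\right) = \left(- \frac{21087}{13924} - 6137\right) - 866 = - \frac{85472675}{13924} - 866 = - \frac{97530859}{13924}$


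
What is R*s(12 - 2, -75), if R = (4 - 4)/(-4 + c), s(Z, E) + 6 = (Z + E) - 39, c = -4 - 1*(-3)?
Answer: 0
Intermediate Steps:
c = -1 (c = -4 + 3 = -1)
s(Z, E) = -45 + E + Z (s(Z, E) = -6 + ((Z + E) - 39) = -6 + ((E + Z) - 39) = -6 + (-39 + E + Z) = -45 + E + Z)
R = 0 (R = (4 - 4)/(-4 - 1) = 0/(-5) = 0*(-⅕) = 0)
R*s(12 - 2, -75) = 0*(-45 - 75 + (12 - 2)) = 0*(-45 - 75 + 10) = 0*(-110) = 0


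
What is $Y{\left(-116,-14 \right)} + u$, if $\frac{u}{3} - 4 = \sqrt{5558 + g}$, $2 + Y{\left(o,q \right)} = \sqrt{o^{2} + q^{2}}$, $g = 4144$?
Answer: $10 + 2 \sqrt{3413} + 63 \sqrt{22} \approx 422.34$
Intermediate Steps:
$Y{\left(o,q \right)} = -2 + \sqrt{o^{2} + q^{2}}$
$u = 12 + 63 \sqrt{22}$ ($u = 12 + 3 \sqrt{5558 + 4144} = 12 + 3 \sqrt{9702} = 12 + 3 \cdot 21 \sqrt{22} = 12 + 63 \sqrt{22} \approx 307.5$)
$Y{\left(-116,-14 \right)} + u = \left(-2 + \sqrt{\left(-116\right)^{2} + \left(-14\right)^{2}}\right) + \left(12 + 63 \sqrt{22}\right) = \left(-2 + \sqrt{13456 + 196}\right) + \left(12 + 63 \sqrt{22}\right) = \left(-2 + \sqrt{13652}\right) + \left(12 + 63 \sqrt{22}\right) = \left(-2 + 2 \sqrt{3413}\right) + \left(12 + 63 \sqrt{22}\right) = 10 + 2 \sqrt{3413} + 63 \sqrt{22}$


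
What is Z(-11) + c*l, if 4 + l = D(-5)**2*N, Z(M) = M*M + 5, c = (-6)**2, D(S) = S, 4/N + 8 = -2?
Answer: -378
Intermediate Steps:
N = -2/5 (N = 4/(-8 - 2) = 4/(-10) = 4*(-1/10) = -2/5 ≈ -0.40000)
c = 36
Z(M) = 5 + M**2 (Z(M) = M**2 + 5 = 5 + M**2)
l = -14 (l = -4 + (-5)**2*(-2/5) = -4 + 25*(-2/5) = -4 - 10 = -14)
Z(-11) + c*l = (5 + (-11)**2) + 36*(-14) = (5 + 121) - 504 = 126 - 504 = -378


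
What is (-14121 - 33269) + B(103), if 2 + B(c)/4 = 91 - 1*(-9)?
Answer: -46998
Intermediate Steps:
B(c) = 392 (B(c) = -8 + 4*(91 - 1*(-9)) = -8 + 4*(91 + 9) = -8 + 4*100 = -8 + 400 = 392)
(-14121 - 33269) + B(103) = (-14121 - 33269) + 392 = -47390 + 392 = -46998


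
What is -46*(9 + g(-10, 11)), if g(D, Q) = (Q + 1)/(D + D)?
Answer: -1932/5 ≈ -386.40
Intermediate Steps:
g(D, Q) = (1 + Q)/(2*D) (g(D, Q) = (1 + Q)/((2*D)) = (1 + Q)*(1/(2*D)) = (1 + Q)/(2*D))
-46*(9 + g(-10, 11)) = -46*(9 + (1/2)*(1 + 11)/(-10)) = -46*(9 + (1/2)*(-1/10)*12) = -46*(9 - 3/5) = -46*42/5 = -1932/5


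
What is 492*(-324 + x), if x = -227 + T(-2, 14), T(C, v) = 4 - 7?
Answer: -272568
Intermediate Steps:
T(C, v) = -3
x = -230 (x = -227 - 3 = -230)
492*(-324 + x) = 492*(-324 - 230) = 492*(-554) = -272568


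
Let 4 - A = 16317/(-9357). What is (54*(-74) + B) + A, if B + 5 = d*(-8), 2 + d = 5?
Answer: -12536060/3119 ≈ -4019.3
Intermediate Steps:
d = 3 (d = -2 + 5 = 3)
A = 17915/3119 (A = 4 - 16317/(-9357) = 4 - 16317*(-1)/9357 = 4 - 1*(-5439/3119) = 4 + 5439/3119 = 17915/3119 ≈ 5.7438)
B = -29 (B = -5 + 3*(-8) = -5 - 24 = -29)
(54*(-74) + B) + A = (54*(-74) - 29) + 17915/3119 = (-3996 - 29) + 17915/3119 = -4025 + 17915/3119 = -12536060/3119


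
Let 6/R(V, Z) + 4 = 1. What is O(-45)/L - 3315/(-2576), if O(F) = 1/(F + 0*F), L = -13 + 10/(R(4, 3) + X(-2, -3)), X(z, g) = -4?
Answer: 547619/425040 ≈ 1.2884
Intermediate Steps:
R(V, Z) = -2 (R(V, Z) = 6/(-4 + 1) = 6/(-3) = 6*(-⅓) = -2)
L = -44/3 (L = -13 + 10/(-2 - 4) = -13 + 10/(-6) = -13 + 10*(-⅙) = -13 - 5/3 = -44/3 ≈ -14.667)
O(F) = 1/F (O(F) = 1/(F + 0) = 1/F)
O(-45)/L - 3315/(-2576) = 1/((-45)*(-44/3)) - 3315/(-2576) = -1/45*(-3/44) - 3315*(-1/2576) = 1/660 + 3315/2576 = 547619/425040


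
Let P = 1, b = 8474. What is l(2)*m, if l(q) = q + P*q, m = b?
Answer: 33896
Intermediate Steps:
m = 8474
l(q) = 2*q (l(q) = q + 1*q = q + q = 2*q)
l(2)*m = (2*2)*8474 = 4*8474 = 33896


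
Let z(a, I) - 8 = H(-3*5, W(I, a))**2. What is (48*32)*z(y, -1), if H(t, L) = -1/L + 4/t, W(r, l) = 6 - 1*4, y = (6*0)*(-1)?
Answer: 989312/75 ≈ 13191.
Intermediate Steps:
y = 0 (y = 0*(-1) = 0)
W(r, l) = 2 (W(r, l) = 6 - 4 = 2)
z(a, I) = 7729/900 (z(a, I) = 8 + (-1/2 + 4/((-3*5)))**2 = 8 + (-1*1/2 + 4/(-15))**2 = 8 + (-1/2 + 4*(-1/15))**2 = 8 + (-1/2 - 4/15)**2 = 8 + (-23/30)**2 = 8 + 529/900 = 7729/900)
(48*32)*z(y, -1) = (48*32)*(7729/900) = 1536*(7729/900) = 989312/75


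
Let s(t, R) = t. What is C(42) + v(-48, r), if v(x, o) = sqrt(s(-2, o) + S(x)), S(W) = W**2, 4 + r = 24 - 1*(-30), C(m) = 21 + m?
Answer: 63 + sqrt(2302) ≈ 110.98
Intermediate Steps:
r = 50 (r = -4 + (24 - 1*(-30)) = -4 + (24 + 30) = -4 + 54 = 50)
v(x, o) = sqrt(-2 + x**2)
C(42) + v(-48, r) = (21 + 42) + sqrt(-2 + (-48)**2) = 63 + sqrt(-2 + 2304) = 63 + sqrt(2302)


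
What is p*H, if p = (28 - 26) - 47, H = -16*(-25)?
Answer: -18000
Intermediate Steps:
H = 400
p = -45 (p = 2 - 47 = -45)
p*H = -45*400 = -18000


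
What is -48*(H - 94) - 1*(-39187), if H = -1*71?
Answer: 47107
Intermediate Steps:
H = -71
-48*(H - 94) - 1*(-39187) = -48*(-71 - 94) - 1*(-39187) = -48*(-165) + 39187 = 7920 + 39187 = 47107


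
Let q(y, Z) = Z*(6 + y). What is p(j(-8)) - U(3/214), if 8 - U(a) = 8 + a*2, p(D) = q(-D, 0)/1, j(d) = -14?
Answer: 3/107 ≈ 0.028037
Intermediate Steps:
p(D) = 0 (p(D) = (0*(6 - D))/1 = 0*1 = 0)
U(a) = -2*a (U(a) = 8 - (8 + a*2) = 8 - (8 + 2*a) = 8 + (-8 - 2*a) = -2*a)
p(j(-8)) - U(3/214) = 0 - (-2)*3/214 = 0 - 1*(-3/107) = 0 + 3/107 = 3/107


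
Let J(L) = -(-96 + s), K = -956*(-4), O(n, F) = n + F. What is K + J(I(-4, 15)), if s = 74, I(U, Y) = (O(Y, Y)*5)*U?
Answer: 3846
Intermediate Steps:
O(n, F) = F + n
I(U, Y) = 10*U*Y (I(U, Y) = ((Y + Y)*5)*U = ((2*Y)*5)*U = (10*Y)*U = 10*U*Y)
K = 3824
J(L) = 22 (J(L) = -(-96 + 74) = -1*(-22) = 22)
K + J(I(-4, 15)) = 3824 + 22 = 3846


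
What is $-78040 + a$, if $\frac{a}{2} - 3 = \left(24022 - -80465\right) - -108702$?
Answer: $348344$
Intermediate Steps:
$a = 426384$ ($a = 6 + 2 \left(\left(24022 - -80465\right) - -108702\right) = 6 + 2 \left(\left(24022 + 80465\right) + 108702\right) = 6 + 2 \left(104487 + 108702\right) = 6 + 2 \cdot 213189 = 6 + 426378 = 426384$)
$-78040 + a = -78040 + 426384 = 348344$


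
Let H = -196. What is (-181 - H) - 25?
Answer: -10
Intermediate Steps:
(-181 - H) - 25 = (-181 - 1*(-196)) - 25 = (-181 + 196) - 25 = 15 - 25 = -10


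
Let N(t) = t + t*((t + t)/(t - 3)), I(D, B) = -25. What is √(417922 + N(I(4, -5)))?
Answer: √81899062/14 ≈ 646.42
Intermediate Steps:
N(t) = t + 2*t²/(-3 + t) (N(t) = t + t*((2*t)/(-3 + t)) = t + t*(2*t/(-3 + t)) = t + 2*t²/(-3 + t))
√(417922 + N(I(4, -5))) = √(417922 + 3*(-25)*(-1 - 25)/(-3 - 25)) = √(417922 + 3*(-25)*(-26)/(-28)) = √(417922 + 3*(-25)*(-1/28)*(-26)) = √(417922 - 975/14) = √(5849933/14) = √81899062/14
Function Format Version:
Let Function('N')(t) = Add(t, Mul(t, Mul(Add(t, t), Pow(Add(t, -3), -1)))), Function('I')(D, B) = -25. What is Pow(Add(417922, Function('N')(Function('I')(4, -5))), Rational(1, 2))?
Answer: Mul(Rational(1, 14), Pow(81899062, Rational(1, 2))) ≈ 646.42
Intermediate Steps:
Function('N')(t) = Add(t, Mul(2, Pow(t, 2), Pow(Add(-3, t), -1))) (Function('N')(t) = Add(t, Mul(t, Mul(Mul(2, t), Pow(Add(-3, t), -1)))) = Add(t, Mul(t, Mul(2, t, Pow(Add(-3, t), -1)))) = Add(t, Mul(2, Pow(t, 2), Pow(Add(-3, t), -1))))
Pow(Add(417922, Function('N')(Function('I')(4, -5))), Rational(1, 2)) = Pow(Add(417922, Mul(3, -25, Pow(Add(-3, -25), -1), Add(-1, -25))), Rational(1, 2)) = Pow(Add(417922, Mul(3, -25, Pow(-28, -1), -26)), Rational(1, 2)) = Pow(Add(417922, Mul(3, -25, Rational(-1, 28), -26)), Rational(1, 2)) = Pow(Add(417922, Rational(-975, 14)), Rational(1, 2)) = Pow(Rational(5849933, 14), Rational(1, 2)) = Mul(Rational(1, 14), Pow(81899062, Rational(1, 2)))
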